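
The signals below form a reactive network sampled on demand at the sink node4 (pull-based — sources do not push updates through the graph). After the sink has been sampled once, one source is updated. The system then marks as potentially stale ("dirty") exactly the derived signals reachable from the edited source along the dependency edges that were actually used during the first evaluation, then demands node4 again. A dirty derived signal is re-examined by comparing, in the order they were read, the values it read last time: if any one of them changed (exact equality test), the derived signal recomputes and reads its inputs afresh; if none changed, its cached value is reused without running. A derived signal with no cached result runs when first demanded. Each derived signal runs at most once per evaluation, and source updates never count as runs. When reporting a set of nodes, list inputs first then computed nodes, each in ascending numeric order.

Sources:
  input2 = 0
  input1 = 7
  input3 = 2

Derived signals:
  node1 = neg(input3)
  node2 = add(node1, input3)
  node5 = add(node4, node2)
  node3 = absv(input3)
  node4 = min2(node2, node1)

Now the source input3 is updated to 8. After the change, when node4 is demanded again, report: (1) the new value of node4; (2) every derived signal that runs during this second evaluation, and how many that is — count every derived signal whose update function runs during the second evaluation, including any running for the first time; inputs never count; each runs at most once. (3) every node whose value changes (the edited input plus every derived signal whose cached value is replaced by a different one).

Initial pass — values computed on the first demand:
  node1 = neg(2) = -2
  node2 = add(-2, 2) = 0
  node4 = min2(0, -2) = -2

Second demand — change propagation:
  node1: re-runs because input3 2->8; new result -8.
  node2: re-runs because node1 -2->-8; input3 2->8; new result 0 (unchanged).
  node4: re-runs because node1 -2->-8; new result -8.

node4 now evaluates to -8.
Run set: node1, node2, node4 (3 run).
Changed values: input3, node1, node4.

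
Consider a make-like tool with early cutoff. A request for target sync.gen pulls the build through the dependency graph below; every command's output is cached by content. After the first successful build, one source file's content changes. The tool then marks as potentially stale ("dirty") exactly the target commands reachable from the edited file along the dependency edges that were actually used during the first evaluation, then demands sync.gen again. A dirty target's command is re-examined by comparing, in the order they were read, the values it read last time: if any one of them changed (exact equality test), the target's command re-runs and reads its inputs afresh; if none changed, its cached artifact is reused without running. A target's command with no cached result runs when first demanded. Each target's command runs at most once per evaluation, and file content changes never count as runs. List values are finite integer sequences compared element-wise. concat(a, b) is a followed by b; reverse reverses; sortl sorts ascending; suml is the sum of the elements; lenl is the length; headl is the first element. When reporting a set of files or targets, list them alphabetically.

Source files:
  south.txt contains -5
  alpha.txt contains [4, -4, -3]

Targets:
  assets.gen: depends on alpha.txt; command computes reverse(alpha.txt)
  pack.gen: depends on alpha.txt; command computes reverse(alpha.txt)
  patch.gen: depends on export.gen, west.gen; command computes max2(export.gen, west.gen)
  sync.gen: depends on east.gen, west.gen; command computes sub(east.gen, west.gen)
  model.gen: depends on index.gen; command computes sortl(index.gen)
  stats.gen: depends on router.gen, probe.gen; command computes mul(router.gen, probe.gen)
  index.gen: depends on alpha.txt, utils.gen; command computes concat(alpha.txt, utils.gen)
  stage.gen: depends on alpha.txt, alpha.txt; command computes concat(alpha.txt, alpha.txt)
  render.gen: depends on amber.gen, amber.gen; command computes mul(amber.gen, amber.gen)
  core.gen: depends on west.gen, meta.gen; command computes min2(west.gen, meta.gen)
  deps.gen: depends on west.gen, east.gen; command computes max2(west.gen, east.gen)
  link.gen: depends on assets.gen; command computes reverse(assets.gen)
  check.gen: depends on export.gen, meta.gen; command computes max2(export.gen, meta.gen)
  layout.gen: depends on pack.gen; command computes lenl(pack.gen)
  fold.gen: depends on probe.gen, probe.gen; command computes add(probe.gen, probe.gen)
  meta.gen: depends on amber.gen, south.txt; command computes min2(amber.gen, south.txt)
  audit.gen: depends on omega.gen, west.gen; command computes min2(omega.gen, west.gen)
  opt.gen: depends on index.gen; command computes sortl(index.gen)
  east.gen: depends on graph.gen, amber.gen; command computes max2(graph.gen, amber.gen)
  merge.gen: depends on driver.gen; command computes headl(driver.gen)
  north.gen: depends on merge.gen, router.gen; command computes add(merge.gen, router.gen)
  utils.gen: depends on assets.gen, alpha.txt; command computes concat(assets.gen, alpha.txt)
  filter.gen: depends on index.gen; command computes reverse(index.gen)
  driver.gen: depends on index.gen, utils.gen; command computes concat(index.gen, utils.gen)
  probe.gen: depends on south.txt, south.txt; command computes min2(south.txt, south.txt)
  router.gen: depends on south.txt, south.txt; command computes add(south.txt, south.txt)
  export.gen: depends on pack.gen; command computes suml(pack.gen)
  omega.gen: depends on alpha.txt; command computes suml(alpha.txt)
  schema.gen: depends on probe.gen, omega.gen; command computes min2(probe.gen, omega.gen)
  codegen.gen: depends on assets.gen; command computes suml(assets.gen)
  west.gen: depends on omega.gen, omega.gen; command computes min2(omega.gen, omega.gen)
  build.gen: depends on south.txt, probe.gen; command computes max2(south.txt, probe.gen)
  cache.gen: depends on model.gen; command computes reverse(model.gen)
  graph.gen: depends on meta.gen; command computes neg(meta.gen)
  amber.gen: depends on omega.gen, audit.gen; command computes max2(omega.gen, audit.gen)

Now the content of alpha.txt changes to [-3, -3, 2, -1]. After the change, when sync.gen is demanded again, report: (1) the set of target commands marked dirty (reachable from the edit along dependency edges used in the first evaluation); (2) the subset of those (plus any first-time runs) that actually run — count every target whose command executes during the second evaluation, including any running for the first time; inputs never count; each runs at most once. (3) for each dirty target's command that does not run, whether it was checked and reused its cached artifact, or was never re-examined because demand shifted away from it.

First demand of the output computes:
  omega.gen = suml([4, -4, -3]) = -3
  west.gen = min2(-3, -3) = -3
  audit.gen = min2(-3, -3) = -3
  amber.gen = max2(-3, -3) = -3
  meta.gen = min2(-3, -5) = -5
  graph.gen = neg(-5) = 5
  east.gen = max2(5, -3) = 5
  sync.gen = sub(5, -3) = 8

After the edit, cleaning proceeds:
  omega.gen: a read changed (alpha.txt [4, -4, -3]->[-3, -3, 2, -1]) — executes, giving -5.
  west.gen: a read changed (omega.gen -3->-5; omega.gen -3->-5) — executes, giving -5.
  audit.gen: a read changed (omega.gen -3->-5; west.gen -3->-5) — executes, giving -5.
  amber.gen: a read changed (omega.gen -3->-5; audit.gen -3->-5) — executes, giving -5.
  meta.gen: a read changed (amber.gen -3->-5) — executes, giving -5 — identical to its old value.
  graph.gen: dirty, but its reads are unchanged (meta.gen unchanged); cached 5 stands.
  east.gen: a read changed (amber.gen -3->-5) — executes, giving 5 — identical to its old value.
  sync.gen: a read changed (west.gen -3->-5) — executes, giving 10.

Note where the cutoff bites: graph.gen is checked, finds nothing changed, and keeps its cache.

The edit dirties: amber.gen, audit.gen, east.gen, graph.gen, meta.gen, omega.gen, sync.gen, west.gen.
7 target commands run: amber.gen, audit.gen, east.gen, meta.gen, omega.gen, sync.gen, west.gen.
Cache hits after checking: graph.gen.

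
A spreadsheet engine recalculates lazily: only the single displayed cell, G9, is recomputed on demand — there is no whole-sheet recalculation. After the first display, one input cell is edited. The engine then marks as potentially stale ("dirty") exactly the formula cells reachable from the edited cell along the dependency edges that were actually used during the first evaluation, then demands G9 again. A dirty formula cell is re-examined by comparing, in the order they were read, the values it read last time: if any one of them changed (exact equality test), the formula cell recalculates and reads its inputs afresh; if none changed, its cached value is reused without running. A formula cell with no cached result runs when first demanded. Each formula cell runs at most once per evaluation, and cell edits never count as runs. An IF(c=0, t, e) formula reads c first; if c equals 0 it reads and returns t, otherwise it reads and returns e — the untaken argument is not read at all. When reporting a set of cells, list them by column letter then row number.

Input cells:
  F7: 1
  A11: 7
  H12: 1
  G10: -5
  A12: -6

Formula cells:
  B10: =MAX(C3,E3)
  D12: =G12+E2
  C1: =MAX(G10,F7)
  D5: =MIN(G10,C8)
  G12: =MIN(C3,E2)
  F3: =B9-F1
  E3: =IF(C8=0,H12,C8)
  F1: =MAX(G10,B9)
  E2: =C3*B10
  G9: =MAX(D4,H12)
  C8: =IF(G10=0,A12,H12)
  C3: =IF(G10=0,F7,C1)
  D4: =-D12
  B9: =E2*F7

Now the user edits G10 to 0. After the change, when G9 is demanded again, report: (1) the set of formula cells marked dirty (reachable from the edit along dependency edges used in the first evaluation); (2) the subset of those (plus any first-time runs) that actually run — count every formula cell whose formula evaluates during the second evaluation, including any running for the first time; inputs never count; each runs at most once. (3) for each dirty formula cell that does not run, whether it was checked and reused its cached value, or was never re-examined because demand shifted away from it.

First evaluation (everything demanded from the output):
  C1 = MAX(-5, 1) = 1
  C3 = IF(G10=0: G10=-5 -> else branch C1) = 1
  C8 = IF(G10=0: G10=-5 -> else branch H12) = 1
  E3 = IF(C8=0: C8=1 -> else branch C8) = 1
  B10 = MAX(1, 1) = 1
  E2 = 1 * 1 = 1
  G12 = MIN(1, 1) = 1
  D12 = 1 + 1 = 2
  D4 = -(2) = -2
  G9 = MAX(-2, 1) = 1

Propagation after the edit:
  C1: marked dirty but never re-examined — demand shifted away from it.
  C3: runs — G10 -5->0; result 1 (same value as before).
  C8: runs — G10 -5->0; result -6.
  E3: runs — C8 1->-6; C8 1->-6; result -6.
  B10: runs — E3 1->-6; result 1 (same value as before).
  E2: checked — values it read are unchanged (C3 unchanged, B10 unchanged); reused cached 1 without running.
  G12: checked — values it read are unchanged (C3 unchanged, E2 unchanged); reused cached 1 without running.
  D12: checked — values it read are unchanged (G12 unchanged, E2 unchanged); reused cached 2 without running.
  D4: checked — values it read are unchanged (D12 unchanged); reused cached -2 without running.
  G9: checked — values it read are unchanged (D4 unchanged, H12 unchanged); reused cached 1 without running.

Key observation: a condition flipped, so demand moved to the other branch — C1 is never re-examined.

Marked dirty: B10, C1, C3, C8, D4, D12, E2, E3, G9, G12.
Formula cells that run: B10, C3, C8, E3 — 4 in total.
Checked but reused from cache: D4, D12, E2, G9, G12.
Never re-examined (demand shifted away): C1.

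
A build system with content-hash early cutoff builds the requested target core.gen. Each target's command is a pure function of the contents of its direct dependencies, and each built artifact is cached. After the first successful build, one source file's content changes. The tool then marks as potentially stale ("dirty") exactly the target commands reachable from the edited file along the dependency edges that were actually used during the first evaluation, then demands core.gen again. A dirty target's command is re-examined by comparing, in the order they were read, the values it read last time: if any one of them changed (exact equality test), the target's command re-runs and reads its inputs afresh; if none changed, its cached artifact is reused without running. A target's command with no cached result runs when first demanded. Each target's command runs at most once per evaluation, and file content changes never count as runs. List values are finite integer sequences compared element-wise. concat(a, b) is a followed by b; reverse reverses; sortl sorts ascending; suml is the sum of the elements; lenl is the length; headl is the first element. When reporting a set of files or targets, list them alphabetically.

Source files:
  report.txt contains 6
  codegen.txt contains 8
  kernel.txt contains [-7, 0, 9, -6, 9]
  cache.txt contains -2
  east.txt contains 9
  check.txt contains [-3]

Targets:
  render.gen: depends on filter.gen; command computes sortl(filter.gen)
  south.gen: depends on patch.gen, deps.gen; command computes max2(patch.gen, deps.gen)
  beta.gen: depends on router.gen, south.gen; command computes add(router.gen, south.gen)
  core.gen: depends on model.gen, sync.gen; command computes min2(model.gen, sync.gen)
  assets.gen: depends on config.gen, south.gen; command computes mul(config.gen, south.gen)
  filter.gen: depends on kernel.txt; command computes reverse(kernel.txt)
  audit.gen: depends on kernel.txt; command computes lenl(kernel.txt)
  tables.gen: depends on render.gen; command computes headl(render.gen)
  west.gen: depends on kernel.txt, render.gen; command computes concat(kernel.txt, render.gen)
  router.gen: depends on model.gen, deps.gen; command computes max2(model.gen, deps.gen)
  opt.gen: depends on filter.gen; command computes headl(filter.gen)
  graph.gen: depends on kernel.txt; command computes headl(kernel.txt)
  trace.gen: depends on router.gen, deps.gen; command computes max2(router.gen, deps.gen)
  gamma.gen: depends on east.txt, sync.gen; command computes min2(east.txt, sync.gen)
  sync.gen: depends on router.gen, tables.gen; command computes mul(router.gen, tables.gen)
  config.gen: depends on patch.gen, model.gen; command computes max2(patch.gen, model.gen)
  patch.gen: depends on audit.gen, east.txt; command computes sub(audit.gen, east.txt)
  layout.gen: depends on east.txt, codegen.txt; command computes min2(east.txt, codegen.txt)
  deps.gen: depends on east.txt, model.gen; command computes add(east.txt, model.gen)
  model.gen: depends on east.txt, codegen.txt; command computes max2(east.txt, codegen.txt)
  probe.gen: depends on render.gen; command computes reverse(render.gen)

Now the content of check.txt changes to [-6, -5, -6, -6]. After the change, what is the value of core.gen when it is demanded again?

New value of core.gen: -126.
Key observation: check.txt is never demanded by the output, so the edit triggers no recomputation at all.

First evaluation (everything demanded from the output):
  filter.gen = reverse([-7, 0, 9, -6, 9]) = [9, -6, 9, 0, -7]
  model.gen = max2(9, 8) = 9
  deps.gen = add(9, 9) = 18
  render.gen = sortl([9, -6, 9, 0, -7]) = [-7, -6, 0, 9, 9]
  router.gen = max2(9, 18) = 18
  tables.gen = headl([-7, -6, 0, 9, 9]) = -7
  sync.gen = mul(18, -7) = -126
  core.gen = min2(9, -126) = -126

Propagation after the edit:
  check.txt feeds no computation that the output demands — nothing is marked dirty and nothing runs.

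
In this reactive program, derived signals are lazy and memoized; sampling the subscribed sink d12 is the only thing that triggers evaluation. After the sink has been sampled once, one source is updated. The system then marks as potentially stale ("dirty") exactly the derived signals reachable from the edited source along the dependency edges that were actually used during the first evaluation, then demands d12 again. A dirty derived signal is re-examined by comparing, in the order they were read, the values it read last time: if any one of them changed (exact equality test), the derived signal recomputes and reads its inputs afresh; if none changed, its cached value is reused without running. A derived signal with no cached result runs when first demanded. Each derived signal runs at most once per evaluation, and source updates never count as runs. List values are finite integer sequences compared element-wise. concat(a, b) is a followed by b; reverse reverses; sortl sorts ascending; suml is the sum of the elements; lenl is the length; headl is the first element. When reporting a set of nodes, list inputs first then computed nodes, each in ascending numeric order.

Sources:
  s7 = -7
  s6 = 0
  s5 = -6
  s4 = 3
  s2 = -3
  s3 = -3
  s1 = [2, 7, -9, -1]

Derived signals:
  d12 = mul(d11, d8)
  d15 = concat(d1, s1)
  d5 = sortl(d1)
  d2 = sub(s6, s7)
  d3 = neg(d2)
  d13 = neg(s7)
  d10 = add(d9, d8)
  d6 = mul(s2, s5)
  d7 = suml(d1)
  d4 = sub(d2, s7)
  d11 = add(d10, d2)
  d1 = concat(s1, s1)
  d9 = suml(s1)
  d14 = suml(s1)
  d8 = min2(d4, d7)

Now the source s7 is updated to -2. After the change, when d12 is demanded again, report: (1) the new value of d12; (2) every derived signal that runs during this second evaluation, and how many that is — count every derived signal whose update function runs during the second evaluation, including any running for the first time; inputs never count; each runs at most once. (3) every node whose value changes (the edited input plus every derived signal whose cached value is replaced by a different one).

Demanding d12 again yields 2.
5 derived signals run: d2, d4, d8, d11, d12.
The nodes whose values change: s7, d2, d4, d11, d12.
Note where the cutoff bites: d10 is checked, finds nothing changed, and keeps its cache.

First demand of the output computes:
  d1 = concat([2, 7, -9, -1], [2, 7, -9, -1]) = [2, 7, -9, -1, 2, 7, -9, -1]
  d2 = sub(0, -7) = 7
  d4 = sub(7, -7) = 14
  d7 = suml([2, 7, -9, -1, 2, 7, -9, -1]) = -2
  d8 = min2(14, -2) = -2
  d9 = suml([2, 7, -9, -1]) = -1
  d10 = add(-1, -2) = -3
  d11 = add(-3, 7) = 4
  d12 = mul(4, -2) = -8

After the edit, cleaning proceeds:
  d2: a read changed (s7 -7->-2) — executes, giving 2.
  d4: a read changed (d2 7->2; s7 -7->-2) — executes, giving 4.
  d8: a read changed (d4 14->4) — executes, giving -2 — identical to its old value.
  d10: dirty, but its reads are unchanged (d9 unchanged, d8 unchanged); cached -3 stands.
  d11: a read changed (d2 7->2) — executes, giving -1.
  d12: a read changed (d11 4->-1) — executes, giving 2.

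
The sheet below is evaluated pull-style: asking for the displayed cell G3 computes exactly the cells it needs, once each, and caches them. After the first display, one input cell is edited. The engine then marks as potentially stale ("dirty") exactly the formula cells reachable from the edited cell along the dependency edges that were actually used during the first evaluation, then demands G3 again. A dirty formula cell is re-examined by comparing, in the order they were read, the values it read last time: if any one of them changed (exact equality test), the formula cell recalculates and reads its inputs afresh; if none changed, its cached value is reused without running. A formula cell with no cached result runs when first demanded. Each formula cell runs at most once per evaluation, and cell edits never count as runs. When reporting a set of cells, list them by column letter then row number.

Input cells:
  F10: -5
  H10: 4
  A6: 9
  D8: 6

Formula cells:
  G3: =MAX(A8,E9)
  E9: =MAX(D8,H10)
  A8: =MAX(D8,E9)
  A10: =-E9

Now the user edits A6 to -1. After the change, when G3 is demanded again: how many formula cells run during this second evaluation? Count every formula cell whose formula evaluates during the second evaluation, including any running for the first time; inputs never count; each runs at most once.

0 formula cells run: none.
Note the shortcut — nothing in the graph depends on A6 at all, so no recomputation happens.

First demand of the output computes:
  E9 = MAX(6, 4) = 6
  A8 = MAX(6, 6) = 6
  G3 = MAX(6, 6) = 6

After the edit, cleaning proceeds:
  no node depends on A6 at all; the second demand re-runs nothing.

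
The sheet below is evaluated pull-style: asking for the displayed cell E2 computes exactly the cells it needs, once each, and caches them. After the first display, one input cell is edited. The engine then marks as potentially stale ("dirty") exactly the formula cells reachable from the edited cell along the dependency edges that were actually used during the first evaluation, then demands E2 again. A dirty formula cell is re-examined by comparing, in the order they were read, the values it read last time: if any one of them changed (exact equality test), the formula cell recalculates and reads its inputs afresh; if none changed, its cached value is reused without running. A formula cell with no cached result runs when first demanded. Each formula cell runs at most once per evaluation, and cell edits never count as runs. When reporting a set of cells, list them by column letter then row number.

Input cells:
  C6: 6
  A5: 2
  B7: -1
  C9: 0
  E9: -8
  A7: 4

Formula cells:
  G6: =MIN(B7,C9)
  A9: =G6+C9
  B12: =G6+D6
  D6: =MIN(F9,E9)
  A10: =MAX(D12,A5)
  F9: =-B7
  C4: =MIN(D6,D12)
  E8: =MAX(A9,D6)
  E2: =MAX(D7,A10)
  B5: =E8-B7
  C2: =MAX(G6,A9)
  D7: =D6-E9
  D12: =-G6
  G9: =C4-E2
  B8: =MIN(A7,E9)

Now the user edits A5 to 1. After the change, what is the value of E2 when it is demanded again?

First demand of the output computes:
  F9 = -(-1) = 1
  D6 = MIN(1, -8) = -8
  D7 = -8 - -8 = 0
  G6 = MIN(-1, 0) = -1
  D12 = -(-1) = 1
  A10 = MAX(1, 2) = 2
  E2 = MAX(0, 2) = 2

After the edit, cleaning proceeds:
  A10: a read changed (A5 2->1) — executes, giving 1.
  E2: a read changed (A10 2->1) — executes, giving 1.

Demanding E2 again yields 1.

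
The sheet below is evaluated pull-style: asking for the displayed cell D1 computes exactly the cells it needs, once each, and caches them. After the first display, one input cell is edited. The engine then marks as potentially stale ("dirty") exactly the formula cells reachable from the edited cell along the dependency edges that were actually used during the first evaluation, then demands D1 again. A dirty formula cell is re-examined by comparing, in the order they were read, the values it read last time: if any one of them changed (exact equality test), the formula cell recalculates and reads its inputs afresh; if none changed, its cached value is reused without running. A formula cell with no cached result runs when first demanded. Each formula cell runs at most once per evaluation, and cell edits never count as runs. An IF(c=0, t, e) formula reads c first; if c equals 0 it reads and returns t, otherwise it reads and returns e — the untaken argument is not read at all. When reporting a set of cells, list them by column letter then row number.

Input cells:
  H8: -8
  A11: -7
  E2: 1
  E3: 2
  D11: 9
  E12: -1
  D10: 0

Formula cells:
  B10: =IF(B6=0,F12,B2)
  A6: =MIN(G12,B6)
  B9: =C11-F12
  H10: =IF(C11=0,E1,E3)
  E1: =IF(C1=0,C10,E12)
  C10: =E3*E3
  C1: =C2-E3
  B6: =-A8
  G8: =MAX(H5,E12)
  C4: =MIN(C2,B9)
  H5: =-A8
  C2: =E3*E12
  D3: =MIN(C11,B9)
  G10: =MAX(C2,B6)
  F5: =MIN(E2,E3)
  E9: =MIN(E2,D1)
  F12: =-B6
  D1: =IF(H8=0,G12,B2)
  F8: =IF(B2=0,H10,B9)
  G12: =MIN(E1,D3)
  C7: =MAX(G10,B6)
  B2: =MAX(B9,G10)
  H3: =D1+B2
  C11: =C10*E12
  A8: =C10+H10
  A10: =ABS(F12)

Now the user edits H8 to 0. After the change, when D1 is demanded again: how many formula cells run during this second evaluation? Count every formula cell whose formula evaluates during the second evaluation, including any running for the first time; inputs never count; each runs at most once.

5 formula cells run: C1, D1, D3, E1, G12.
Note the branch switch — C1, D3, E1, G12 had no cache and run now for the first time.

First demand of the output computes:
  C2 = 2 * -1 = -2
  C10 = 2 * 2 = 4
  C11 = 4 * -1 = -4
  H10 = IF(C11=0: C11=-4 -> else branch E3) = 2
  A8 = 4 + 2 = 6
  B6 = -(6) = -6
  F12 = -(-6) = 6
  B9 = -4 - 6 = -10
  G10 = MAX(-2, -6) = -2
  B2 = MAX(-10, -2) = -2
  D1 = IF(H8=0: H8=-8 -> else branch B2) = -2

After the edit, cleaning proceeds:
  C1: had never run; runs now, result -4.
  D3: had never run; runs now, result -10.
  E1: had never run; runs now, result -1.
  G12: had never run; runs now, result -10.
  D1: a read changed (H8 -8->0) — executes, giving -10.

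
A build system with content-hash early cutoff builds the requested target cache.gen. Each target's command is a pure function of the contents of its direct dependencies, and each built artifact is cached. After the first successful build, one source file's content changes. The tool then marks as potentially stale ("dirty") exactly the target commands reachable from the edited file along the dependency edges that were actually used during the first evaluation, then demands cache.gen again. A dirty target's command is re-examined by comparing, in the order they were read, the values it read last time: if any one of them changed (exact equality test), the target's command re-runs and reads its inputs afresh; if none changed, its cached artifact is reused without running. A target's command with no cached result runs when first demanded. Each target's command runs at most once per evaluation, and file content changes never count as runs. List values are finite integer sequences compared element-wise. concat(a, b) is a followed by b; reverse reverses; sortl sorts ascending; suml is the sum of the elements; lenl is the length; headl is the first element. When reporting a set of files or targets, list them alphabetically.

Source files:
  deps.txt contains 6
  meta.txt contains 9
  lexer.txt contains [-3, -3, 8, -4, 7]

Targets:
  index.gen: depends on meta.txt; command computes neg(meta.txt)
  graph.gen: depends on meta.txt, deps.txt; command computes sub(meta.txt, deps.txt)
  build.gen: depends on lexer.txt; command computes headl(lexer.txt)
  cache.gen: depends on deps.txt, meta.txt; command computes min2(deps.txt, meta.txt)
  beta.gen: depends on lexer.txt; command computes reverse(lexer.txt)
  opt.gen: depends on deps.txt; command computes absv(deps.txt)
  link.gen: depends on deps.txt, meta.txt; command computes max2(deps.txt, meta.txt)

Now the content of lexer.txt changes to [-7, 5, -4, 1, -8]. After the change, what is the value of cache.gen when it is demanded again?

First evaluation (everything demanded from the output):
  cache.gen = min2(6, 9) = 6

Propagation after the edit:
  lexer.txt feeds no computation that the output demands — nothing is marked dirty and nothing runs.

Key observation: lexer.txt is never demanded by the output, so the edit triggers no recomputation at all.

New value of cache.gen: 6.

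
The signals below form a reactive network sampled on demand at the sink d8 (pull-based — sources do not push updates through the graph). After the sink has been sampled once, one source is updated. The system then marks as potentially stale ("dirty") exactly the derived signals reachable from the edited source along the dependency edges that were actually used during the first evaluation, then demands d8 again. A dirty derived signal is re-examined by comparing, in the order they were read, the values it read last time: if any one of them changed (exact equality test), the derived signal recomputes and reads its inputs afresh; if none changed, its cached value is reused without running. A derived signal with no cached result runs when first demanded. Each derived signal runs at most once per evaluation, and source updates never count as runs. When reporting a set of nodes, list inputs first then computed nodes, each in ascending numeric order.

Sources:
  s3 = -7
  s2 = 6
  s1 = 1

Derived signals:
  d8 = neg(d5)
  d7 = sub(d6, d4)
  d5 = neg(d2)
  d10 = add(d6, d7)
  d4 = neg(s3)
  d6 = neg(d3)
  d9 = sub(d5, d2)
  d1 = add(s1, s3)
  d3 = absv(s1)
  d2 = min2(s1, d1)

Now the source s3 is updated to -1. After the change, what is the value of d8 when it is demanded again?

d8 now evaluates to 0.

Initial pass — values computed on the first demand:
  d1 = add(1, -7) = -6
  d2 = min2(1, -6) = -6
  d5 = neg(-6) = 6
  d8 = neg(6) = -6

Second demand — change propagation:
  d1: re-runs because s3 -7->-1; new result 0.
  d2: re-runs because d1 -6->0; new result 0.
  d5: re-runs because d2 -6->0; new result 0.
  d8: re-runs because d5 6->0; new result 0.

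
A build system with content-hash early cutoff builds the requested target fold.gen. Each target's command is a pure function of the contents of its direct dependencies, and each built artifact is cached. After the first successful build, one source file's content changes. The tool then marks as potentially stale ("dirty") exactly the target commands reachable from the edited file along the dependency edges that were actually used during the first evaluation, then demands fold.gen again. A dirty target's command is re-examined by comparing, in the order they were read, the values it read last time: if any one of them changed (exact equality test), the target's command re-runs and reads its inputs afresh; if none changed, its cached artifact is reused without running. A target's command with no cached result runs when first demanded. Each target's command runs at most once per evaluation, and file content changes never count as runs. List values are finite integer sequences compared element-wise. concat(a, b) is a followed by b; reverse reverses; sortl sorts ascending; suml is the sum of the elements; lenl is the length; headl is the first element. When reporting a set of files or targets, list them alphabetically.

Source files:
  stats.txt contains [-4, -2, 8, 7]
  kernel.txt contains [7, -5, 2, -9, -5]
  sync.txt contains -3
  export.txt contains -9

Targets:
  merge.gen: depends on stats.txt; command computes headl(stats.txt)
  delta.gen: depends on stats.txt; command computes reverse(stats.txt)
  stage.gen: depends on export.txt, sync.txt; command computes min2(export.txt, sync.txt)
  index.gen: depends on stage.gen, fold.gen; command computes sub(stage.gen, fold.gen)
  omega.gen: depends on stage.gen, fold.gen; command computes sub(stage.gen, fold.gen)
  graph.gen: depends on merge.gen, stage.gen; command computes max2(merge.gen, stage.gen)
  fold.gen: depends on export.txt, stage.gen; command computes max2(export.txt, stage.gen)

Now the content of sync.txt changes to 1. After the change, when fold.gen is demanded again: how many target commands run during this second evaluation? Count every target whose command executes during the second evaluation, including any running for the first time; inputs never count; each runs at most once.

Target commands that run: stage.gen — 1 in total.
Key observation: the change is absorbed at stage.gen — it re-runs but produces the same value, and the output's value is unchanged.

First evaluation (everything demanded from the output):
  stage.gen = min2(-9, -3) = -9
  fold.gen = max2(-9, -9) = -9

Propagation after the edit:
  stage.gen: runs — sync.txt -3->1; result -9 (same value as before).
  fold.gen: checked — values it read are unchanged (export.txt unchanged, stage.gen unchanged); reused cached -9 without running.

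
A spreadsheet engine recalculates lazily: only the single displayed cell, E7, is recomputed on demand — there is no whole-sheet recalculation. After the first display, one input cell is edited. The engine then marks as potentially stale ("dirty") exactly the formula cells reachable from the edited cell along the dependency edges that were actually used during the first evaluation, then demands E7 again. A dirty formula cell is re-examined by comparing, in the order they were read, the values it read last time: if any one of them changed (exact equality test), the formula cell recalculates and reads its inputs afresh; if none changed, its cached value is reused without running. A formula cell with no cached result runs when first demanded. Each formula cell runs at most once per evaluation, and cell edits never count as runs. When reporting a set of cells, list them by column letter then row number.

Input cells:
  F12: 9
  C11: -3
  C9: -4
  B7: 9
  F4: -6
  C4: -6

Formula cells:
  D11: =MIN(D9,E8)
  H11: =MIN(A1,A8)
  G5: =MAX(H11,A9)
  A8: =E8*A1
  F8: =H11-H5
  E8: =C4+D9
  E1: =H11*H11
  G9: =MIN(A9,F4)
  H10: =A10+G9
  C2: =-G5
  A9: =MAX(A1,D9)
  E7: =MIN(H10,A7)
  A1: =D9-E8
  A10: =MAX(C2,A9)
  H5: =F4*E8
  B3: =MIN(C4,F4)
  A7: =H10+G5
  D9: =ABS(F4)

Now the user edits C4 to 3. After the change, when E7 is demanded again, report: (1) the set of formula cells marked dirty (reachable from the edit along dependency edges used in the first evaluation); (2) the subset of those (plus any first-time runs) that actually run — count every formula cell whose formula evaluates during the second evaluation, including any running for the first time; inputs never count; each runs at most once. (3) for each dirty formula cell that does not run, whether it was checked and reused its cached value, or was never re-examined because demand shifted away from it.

Marked dirty: A1, A7, A8, A9, A10, C2, E7, E8, G5, G9, H10, H11.
Formula cells that run: A1, A8, A9, E8, G5, H11 — 6 in total.
Checked but reused from cache: A7, A10, C2, E7, G9, H10.
Key observation: the cutoff stops propagation at C2 — its inputs' values are unchanged, so it reuses its cache.

First evaluation (everything demanded from the output):
  D9 = ABS(-6) = 6
  E8 = -6 + 6 = 0
  A1 = 6 - 0 = 6
  A8 = 0 * 6 = 0
  A9 = MAX(6, 6) = 6
  G9 = MIN(6, -6) = -6
  H11 = MIN(6, 0) = 0
  G5 = MAX(0, 6) = 6
  C2 = -(6) = -6
  A10 = MAX(-6, 6) = 6
  H10 = 6 + -6 = 0
  A7 = 0 + 6 = 6
  E7 = MIN(0, 6) = 0

Propagation after the edit:
  E8: runs — C4 -6->3; result 9.
  A1: runs — E8 0->9; result -3.
  A8: runs — E8 0->9; A1 6->-3; result -27.
  A9: runs — A1 6->-3; result 6 (same value as before).
  G9: checked — values it read are unchanged (A9 unchanged, F4 unchanged); reused cached -6 without running.
  H11: runs — A1 6->-3; A8 0->-27; result -27.
  G5: runs — H11 0->-27; result 6 (same value as before).
  C2: checked — values it read are unchanged (G5 unchanged); reused cached -6 without running.
  A10: checked — values it read are unchanged (C2 unchanged, A9 unchanged); reused cached 6 without running.
  H10: checked — values it read are unchanged (A10 unchanged, G9 unchanged); reused cached 0 without running.
  A7: checked — values it read are unchanged (H10 unchanged, G5 unchanged); reused cached 6 without running.
  E7: checked — values it read are unchanged (H10 unchanged, A7 unchanged); reused cached 0 without running.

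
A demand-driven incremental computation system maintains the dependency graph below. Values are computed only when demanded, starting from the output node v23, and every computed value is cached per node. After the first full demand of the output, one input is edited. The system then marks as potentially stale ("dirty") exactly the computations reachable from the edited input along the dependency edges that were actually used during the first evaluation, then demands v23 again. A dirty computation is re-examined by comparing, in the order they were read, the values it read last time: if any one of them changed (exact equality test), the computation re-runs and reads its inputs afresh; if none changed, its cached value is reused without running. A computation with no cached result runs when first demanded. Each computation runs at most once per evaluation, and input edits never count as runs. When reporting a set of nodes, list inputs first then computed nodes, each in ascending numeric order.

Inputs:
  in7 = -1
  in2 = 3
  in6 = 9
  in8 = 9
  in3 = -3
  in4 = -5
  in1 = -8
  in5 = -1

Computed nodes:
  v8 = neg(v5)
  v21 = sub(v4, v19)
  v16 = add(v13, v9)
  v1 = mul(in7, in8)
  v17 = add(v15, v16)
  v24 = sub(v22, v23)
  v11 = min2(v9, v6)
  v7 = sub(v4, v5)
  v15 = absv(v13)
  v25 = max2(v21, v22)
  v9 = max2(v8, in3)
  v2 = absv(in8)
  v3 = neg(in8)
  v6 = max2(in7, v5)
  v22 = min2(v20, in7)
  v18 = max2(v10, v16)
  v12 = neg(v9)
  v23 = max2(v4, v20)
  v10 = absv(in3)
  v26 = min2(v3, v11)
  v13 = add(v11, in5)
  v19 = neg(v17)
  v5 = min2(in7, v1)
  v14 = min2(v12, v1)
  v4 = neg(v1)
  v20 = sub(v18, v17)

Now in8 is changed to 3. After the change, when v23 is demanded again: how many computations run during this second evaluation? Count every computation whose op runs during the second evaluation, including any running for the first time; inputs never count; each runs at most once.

Computations that run: v1, v4, v5, v6, v8, v9, v11, v16, v17, v18, v20, v23 — 12 in total.
Key observation: the cutoff stops propagation at v13 — its inputs' values are unchanged, so it reuses its cache.

First evaluation (everything demanded from the output):
  v1 = mul(-1, 9) = -9
  v4 = neg(-9) = 9
  v5 = min2(-1, -9) = -9
  v6 = max2(-1, -9) = -1
  v8 = neg(-9) = 9
  v9 = max2(9, -3) = 9
  v10 = absv(-3) = 3
  v11 = min2(9, -1) = -1
  v13 = add(-1, -1) = -2
  v15 = absv(-2) = 2
  v16 = add(-2, 9) = 7
  v17 = add(2, 7) = 9
  v18 = max2(3, 7) = 7
  v20 = sub(7, 9) = -2
  v23 = max2(9, -2) = 9

Propagation after the edit:
  v1: runs — in8 9->3; result -3.
  v4: runs — v1 -9->-3; result 3.
  v5: runs — v1 -9->-3; result -3.
  v6: runs — v5 -9->-3; result -1 (same value as before).
  v8: runs — v5 -9->-3; result 3.
  v9: runs — v8 9->3; result 3.
  v11: runs — v9 9->3; result -1 (same value as before).
  v13: checked — values it read are unchanged (v11 unchanged, in5 unchanged); reused cached -2 without running.
  v15: checked — values it read are unchanged (v13 unchanged); reused cached 2 without running.
  v16: runs — v9 9->3; result 1.
  v17: runs — v16 7->1; result 3.
  v18: runs — v16 7->1; result 3.
  v20: runs — v18 7->3; v17 9->3; result 0.
  v23: runs — v4 9->3; v20 -2->0; result 3.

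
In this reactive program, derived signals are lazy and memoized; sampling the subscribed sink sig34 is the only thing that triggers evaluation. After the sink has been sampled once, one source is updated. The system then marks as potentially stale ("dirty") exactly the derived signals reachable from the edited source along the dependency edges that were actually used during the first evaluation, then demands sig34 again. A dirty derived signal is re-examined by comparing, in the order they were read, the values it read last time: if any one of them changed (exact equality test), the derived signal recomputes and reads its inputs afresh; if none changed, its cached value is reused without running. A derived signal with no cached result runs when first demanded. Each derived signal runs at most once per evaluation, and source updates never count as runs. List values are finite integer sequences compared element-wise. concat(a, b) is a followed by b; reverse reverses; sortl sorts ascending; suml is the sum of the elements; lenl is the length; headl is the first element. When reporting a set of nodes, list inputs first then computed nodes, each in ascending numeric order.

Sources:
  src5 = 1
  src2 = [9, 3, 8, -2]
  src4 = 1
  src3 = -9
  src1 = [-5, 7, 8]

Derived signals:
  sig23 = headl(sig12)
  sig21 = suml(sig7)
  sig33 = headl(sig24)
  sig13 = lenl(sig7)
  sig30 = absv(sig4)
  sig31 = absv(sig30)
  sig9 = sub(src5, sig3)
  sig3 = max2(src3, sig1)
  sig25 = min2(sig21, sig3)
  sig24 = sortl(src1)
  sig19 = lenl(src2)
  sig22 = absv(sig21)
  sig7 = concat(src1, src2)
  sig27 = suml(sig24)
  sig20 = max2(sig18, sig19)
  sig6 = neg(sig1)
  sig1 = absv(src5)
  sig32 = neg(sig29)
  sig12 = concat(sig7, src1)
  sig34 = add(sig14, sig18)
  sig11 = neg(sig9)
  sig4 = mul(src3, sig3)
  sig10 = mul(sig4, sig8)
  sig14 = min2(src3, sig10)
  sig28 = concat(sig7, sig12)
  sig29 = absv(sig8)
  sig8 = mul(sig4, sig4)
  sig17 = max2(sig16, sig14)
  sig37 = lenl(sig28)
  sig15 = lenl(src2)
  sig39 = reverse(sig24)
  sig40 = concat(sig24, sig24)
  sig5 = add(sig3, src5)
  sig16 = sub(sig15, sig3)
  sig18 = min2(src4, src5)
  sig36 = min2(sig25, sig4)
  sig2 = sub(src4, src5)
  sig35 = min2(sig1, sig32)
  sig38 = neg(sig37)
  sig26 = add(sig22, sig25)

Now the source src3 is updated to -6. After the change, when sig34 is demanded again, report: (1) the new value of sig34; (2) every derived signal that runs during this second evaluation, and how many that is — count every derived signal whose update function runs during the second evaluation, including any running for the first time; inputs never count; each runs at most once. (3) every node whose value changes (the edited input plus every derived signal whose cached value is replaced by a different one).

First demand of the output computes:
  sig1 = absv(1) = 1
  sig3 = max2(-9, 1) = 1
  sig4 = mul(-9, 1) = -9
  sig8 = mul(-9, -9) = 81
  sig10 = mul(-9, 81) = -729
  sig14 = min2(-9, -729) = -729
  sig18 = min2(1, 1) = 1
  sig34 = add(-729, 1) = -728

After the edit, cleaning proceeds:
  sig3: a read changed (src3 -9->-6) — executes, giving 1 — identical to its old value.
  sig4: a read changed (src3 -9->-6) — executes, giving -6.
  sig8: a read changed (sig4 -9->-6; sig4 -9->-6) — executes, giving 36.
  sig10: a read changed (sig4 -9->-6; sig8 81->36) — executes, giving -216.
  sig14: a read changed (src3 -9->-6; sig10 -729->-216) — executes, giving -216.
  sig34: a read changed (sig14 -729->-216) — executes, giving -215.

Demanding sig34 again yields -215.
6 derived signals run: sig3, sig4, sig8, sig10, sig14, sig34.
The nodes whose values change: src3, sig4, sig8, sig10, sig14, sig34.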